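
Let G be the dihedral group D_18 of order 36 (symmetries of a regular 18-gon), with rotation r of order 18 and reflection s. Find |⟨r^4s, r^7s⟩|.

|⟨r^4s⟩| = 2 and |⟨r^7s⟩| = 2, so |H| is a multiple of lcm(2, 2) = 2 and divides |G| = 36.
Closing under the operation: H = {e, r^3, r^6, r^9, r^12, r^15, rs, r^4s, r^7s, r^10s, r^13s, r^16s}, so |H| = 12.

12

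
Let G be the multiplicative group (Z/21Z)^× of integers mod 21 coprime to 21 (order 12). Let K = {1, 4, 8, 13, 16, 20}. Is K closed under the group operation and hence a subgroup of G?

Closure fails: 16 · 20 = 5 ∉ K. So K is not a subgroup.

No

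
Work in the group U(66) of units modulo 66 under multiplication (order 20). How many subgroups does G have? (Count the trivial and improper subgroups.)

|G| = 20, so by Lagrange every subgroup order divides 20. Divisors: 1, 2, 4, 5, 10, 20.
Subgroups by order — order 1: 1; order 2: 3; order 4: 1; order 5: 1; order 10: 3; order 20: 1.
Total: 1 + 3 + 1 + 1 + 3 + 1 = 10.

10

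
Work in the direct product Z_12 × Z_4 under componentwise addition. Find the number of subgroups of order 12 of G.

|G| = 48 and 12 | 48, so subgroups of order 12 are possible by Lagrange.
The subgroups of order 12 are: {(0,0), (0,1), (0,2), (0,3), (4,0), (4,1), (4,2), (4,3), (8,0), (8,1), (8,2), (8,3)}; {(0,0), (0,2), (2,0), (2,2), (4,0), (4,2), (6,0), (6,2), (8,0), (8,2), (10,0), (10,2)}; {(0,0), (0,2), (2,1), (2,3), (4,0), (4,2), (6,1), (6,3), (8,0), (8,2), (10,1), (10,3)}; {(0,0), (1,0), (2,0), (3,0), (4,0), (5,0), (6,0), (7,0), (8,0), (9,0), (10,0), (11,0)}; … (7 in all).
So G has 7 subgroups of order 12.

7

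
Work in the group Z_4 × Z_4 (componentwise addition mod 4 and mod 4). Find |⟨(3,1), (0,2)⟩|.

|⟨(3,1)⟩| = 4 and |⟨(0,2)⟩| = 2, so |H| is a multiple of lcm(4, 2) = 4 and divides |G| = 16.
Closing under the operation: H = {(0,0), (0,2), (1,1), (1,3), (2,0), (2,2), (3,1), (3,3)}, so |H| = 8.

8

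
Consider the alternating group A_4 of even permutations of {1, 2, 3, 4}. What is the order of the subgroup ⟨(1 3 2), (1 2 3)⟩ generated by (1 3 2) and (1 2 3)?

3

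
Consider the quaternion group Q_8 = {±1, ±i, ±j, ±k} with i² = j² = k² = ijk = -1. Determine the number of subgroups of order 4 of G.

3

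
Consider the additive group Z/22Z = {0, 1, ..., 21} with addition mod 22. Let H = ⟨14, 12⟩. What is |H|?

11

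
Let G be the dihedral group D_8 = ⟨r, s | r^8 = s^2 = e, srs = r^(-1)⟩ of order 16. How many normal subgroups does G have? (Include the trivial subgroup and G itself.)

7

G has 19 subgroups. Checking conjugation-invariance by order — order 1: 1/1 normal; order 2: 1/9 normal; order 4: 1/5 normal; order 8: 3/3 normal; order 16: 1/1 normal.
Total normal subgroups: 7.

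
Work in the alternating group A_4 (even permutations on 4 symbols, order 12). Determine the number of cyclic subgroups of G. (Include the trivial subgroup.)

A cyclic subgroup of order d is generated by each of its φ(d) elements of order d, so the cyclic subgroups of order d number (#elements of order d)/φ(d).
Cyclic subgroups by order — order 1: 1; order 2: 3; order 3: 4.
Total: 8.

8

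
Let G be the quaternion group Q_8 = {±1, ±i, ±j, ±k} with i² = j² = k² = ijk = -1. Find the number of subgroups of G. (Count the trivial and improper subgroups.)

6

|G| = 8, so by Lagrange every subgroup order divides 8. Divisors: 1, 2, 4, 8.
Subgroups by order — order 1: 1; order 2: 1; order 4: 3; order 8: 1.
Total: 1 + 1 + 3 + 1 = 6.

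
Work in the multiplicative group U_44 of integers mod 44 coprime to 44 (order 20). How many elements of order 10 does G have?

12

Enumerating element orders in G gives 12 elements of order 10.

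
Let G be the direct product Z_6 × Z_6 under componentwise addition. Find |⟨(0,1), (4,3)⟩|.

18

|⟨(0,1)⟩| = 6 and |⟨(4,3)⟩| = 6, so |H| is a multiple of lcm(6, 6) = 6 and divides |G| = 36.
Closing under the operation: H = {(0,0), (0,1), (0,2), (0,3), (0,4), (0,5), (2,0), (2,1), (2,2), (2,3), (2,4), (2,5), (4,0), (4,1), (4,2), (4,3), (4,4), (4,5)}, so |H| = 18.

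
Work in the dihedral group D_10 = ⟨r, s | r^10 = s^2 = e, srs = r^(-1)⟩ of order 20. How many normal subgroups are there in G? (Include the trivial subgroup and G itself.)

7

G has 22 subgroups. Checking conjugation-invariance by order — order 1: 1/1 normal; order 2: 1/11 normal; order 4: 0/5 normal; order 5: 1/1 normal; order 10: 3/3 normal; order 20: 1/1 normal.
Total normal subgroups: 7.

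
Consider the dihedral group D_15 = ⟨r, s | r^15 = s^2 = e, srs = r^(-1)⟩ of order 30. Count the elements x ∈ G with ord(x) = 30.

0

No element of G has order 30 (even though 30 | 30).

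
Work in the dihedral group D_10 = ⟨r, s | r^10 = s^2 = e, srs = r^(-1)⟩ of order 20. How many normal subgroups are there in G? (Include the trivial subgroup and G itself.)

7

G has 22 subgroups. Checking conjugation-invariance by order — order 1: 1/1 normal; order 2: 1/11 normal; order 4: 0/5 normal; order 5: 1/1 normal; order 10: 3/3 normal; order 20: 1/1 normal.
Total normal subgroups: 7.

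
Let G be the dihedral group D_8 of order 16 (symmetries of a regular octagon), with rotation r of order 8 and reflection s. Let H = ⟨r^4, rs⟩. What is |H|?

4

|⟨r^4⟩| = 2 and |⟨rs⟩| = 2, so |H| is a multiple of lcm(2, 2) = 2 and divides |G| = 16.
Closing under the operation: H = {e, r^4, rs, r^5s}, so |H| = 4.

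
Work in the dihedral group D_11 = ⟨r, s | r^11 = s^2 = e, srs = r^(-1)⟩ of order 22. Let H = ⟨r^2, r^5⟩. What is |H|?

|⟨r^2⟩| = 11 and |⟨r^5⟩| = 11, so |H| is a multiple of lcm(11, 11) = 11 and divides |G| = 22.
Closing under the operation: H = {e, r, r^2, r^3, r^4, r^5, r^6, r^7, r^8, r^9, r^10}, so |H| = 11.

11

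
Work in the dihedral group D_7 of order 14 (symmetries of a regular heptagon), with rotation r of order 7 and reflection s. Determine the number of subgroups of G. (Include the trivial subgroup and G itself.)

|G| = 14, so by Lagrange every subgroup order divides 14. Divisors: 1, 2, 7, 14.
Subgroups by order — order 1: 1; order 2: 7; order 7: 1; order 14: 1.
Total: 1 + 7 + 1 + 1 = 10.

10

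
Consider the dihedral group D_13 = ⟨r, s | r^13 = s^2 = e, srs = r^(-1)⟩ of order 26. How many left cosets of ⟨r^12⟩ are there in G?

2

|⟨r^12⟩| = 13 and |G| = 26.
By Lagrange, [G : H] = |G|/|H| = 26/13 = 2.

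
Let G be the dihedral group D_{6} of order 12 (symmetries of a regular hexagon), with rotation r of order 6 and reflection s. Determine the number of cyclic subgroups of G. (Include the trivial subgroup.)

Each element a generates a cyclic subgroup ⟨a⟩; distinct elements may generate the same one (a cyclic group of order d has φ(d) generators).
Cyclic subgroups by order — order 1: 1; order 2: 7; order 3: 1; order 6: 1.
Total: 10.

10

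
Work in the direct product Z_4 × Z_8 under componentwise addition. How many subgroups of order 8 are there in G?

|G| = 32 and 8 | 32, so subgroups of order 8 are possible by Lagrange.
The subgroups of order 8 are: {(0,0), (0,1), (0,2), (0,3), (0,4), (0,5), (0,6), (0,7)}; {(0,0), (0,2), (0,4), (0,6), (2,0), (2,2), (2,4), (2,6)}; {(0,0), (0,2), (0,4), (0,6), (2,1), (2,3), (2,5), (2,7)}; {(0,0), (0,4), (1,0), (1,4), (2,0), (2,4), (3,0), (3,4)}; … (7 in all).
So G has 7 subgroups of order 8.

7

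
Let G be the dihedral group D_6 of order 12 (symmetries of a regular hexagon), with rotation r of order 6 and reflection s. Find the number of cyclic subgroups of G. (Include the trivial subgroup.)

10

Each element a generates a cyclic subgroup ⟨a⟩; distinct elements may generate the same one (a cyclic group of order d has φ(d) generators).
Cyclic subgroups by order — order 1: 1; order 2: 7; order 3: 1; order 6: 1.
Total: 10.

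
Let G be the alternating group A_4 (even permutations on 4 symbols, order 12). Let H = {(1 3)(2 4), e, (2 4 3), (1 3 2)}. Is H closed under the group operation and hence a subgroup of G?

(2 4 3) ∈ H but its inverse (2 3 4) ∉ H, so H is not a subgroup.

No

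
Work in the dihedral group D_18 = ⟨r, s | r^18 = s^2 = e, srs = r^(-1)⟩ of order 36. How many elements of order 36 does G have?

No element of G has order 36 (even though 36 | 36).

0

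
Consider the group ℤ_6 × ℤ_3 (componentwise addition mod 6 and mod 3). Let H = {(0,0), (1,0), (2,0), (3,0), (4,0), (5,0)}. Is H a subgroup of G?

|H| = 6 divides |G| = 18, consistent with Lagrange.
H contains the identity, every element's inverse is in H, and H is closed under +: it is a subgroup.
In fact H = ⟨(5,0)⟩.

Yes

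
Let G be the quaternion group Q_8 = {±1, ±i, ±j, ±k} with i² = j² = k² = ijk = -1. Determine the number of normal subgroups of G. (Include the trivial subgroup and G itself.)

6

G has 6 subgroups. Checking conjugation-invariance by order — order 1: 1/1 normal; order 2: 1/1 normal; order 4: 3/3 normal; order 8: 1/1 normal.
Total normal subgroups: 6.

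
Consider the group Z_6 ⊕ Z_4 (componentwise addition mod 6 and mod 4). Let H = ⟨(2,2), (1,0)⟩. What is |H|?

|⟨(2,2)⟩| = 6 and |⟨(1,0)⟩| = 6, so |H| is a multiple of lcm(6, 6) = 6 and divides |G| = 24.
Closing under the operation: H = {(0,0), (0,2), (1,0), (1,2), (2,0), (2,2), (3,0), (3,2), (4,0), (4,2), (5,0), (5,2)}, so |H| = 12.

12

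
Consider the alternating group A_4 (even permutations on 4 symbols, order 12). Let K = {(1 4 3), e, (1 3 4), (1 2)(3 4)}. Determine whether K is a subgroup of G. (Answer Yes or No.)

No

Closure fails: (1 4 3) ∘ (1 2)(3 4) = (1 2 4) ∉ K. So K is not a subgroup.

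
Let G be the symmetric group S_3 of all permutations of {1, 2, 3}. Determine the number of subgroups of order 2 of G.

3

|G| = 6 and 2 | 6, so subgroups of order 2 are possible by Lagrange.
The subgroups of order 2 are: {e, (1 2)}; {e, (1 3)}; {e, (2 3)}.
So G has 3 subgroups of order 2.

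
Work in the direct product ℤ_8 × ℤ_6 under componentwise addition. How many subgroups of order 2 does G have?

3

|G| = 48 and 2 | 48, so subgroups of order 2 are possible by Lagrange.
The subgroups of order 2 are: {(0,0), (0,3)}; {(0,0), (4,0)}; {(0,0), (4,3)}.
So G has 3 subgroups of order 2.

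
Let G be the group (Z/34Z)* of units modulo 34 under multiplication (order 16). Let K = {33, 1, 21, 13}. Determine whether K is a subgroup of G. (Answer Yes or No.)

|K| = 4 divides |G| = 16, consistent with Lagrange.
K contains the identity, every element's inverse is in K, and K is closed under ·: it is a subgroup.
In fact K = ⟨21⟩.

Yes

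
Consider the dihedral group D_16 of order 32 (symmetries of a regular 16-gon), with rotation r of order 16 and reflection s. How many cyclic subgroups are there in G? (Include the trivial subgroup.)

A cyclic subgroup of order d is generated by each of its φ(d) elements of order d, so the cyclic subgroups of order d number (#elements of order d)/φ(d).
Cyclic subgroups by order — order 1: 1; order 2: 17; order 4: 1; order 8: 1; order 16: 1.
Total: 21.

21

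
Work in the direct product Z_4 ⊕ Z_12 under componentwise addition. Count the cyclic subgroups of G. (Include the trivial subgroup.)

A cyclic subgroup of order d is generated by each of its φ(d) elements of order d, so the cyclic subgroups of order d number (#elements of order d)/φ(d).
Cyclic subgroups by order — order 1: 1; order 2: 3; order 3: 1; order 4: 6; order 6: 3; order 12: 6.
Total: 20.

20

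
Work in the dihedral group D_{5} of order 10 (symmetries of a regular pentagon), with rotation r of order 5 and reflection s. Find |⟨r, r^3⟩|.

5

|⟨r⟩| = 5 and |⟨r^3⟩| = 5, so |H| is a multiple of lcm(5, 5) = 5 and divides |G| = 10.
Closing under the operation: H = {e, r, r^2, r^3, r^4}, so |H| = 5.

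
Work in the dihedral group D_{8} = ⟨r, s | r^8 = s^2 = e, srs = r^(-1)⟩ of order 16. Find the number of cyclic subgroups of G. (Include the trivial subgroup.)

12

Each element a generates a cyclic subgroup ⟨a⟩; distinct elements may generate the same one (a cyclic group of order d has φ(d) generators).
Cyclic subgroups by order — order 1: 1; order 2: 9; order 4: 1; order 8: 1.
Total: 12.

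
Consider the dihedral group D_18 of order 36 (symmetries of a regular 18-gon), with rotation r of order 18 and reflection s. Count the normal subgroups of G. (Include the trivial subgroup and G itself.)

G has 45 subgroups. Checking conjugation-invariance by order — order 1: 1/1 normal; order 2: 1/19 normal; order 3: 1/1 normal; order 4: 0/9 normal; order 6: 1/7 normal; order 9: 1/1 normal; order 12: 0/3 normal; order 18: 3/3 normal; order 36: 1/1 normal.
Total normal subgroups: 9.

9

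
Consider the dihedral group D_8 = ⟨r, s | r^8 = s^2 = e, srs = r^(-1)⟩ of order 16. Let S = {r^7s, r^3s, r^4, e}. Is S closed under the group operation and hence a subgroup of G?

Yes

|S| = 4 divides |G| = 16, consistent with Lagrange.
S contains the identity, every element's inverse is in S, and S is closed under ·: it is a subgroup.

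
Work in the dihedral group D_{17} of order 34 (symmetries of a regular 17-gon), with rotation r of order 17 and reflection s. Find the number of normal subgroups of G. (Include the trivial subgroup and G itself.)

G has 20 subgroups. Checking conjugation-invariance by order — order 1: 1/1 normal; order 2: 0/17 normal; order 17: 1/1 normal; order 34: 1/1 normal.
Total normal subgroups: 3.

3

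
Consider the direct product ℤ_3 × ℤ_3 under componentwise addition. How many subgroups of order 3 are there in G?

4

|G| = 9 and 3 | 9, so subgroups of order 3 are possible by Lagrange.
The subgroups of order 3 are: {(0,0), (0,1), (0,2)}; {(0,0), (1,0), (2,0)}; {(0,0), (1,1), (2,2)}; {(0,0), (1,2), (2,1)}.
So G has 4 subgroups of order 3.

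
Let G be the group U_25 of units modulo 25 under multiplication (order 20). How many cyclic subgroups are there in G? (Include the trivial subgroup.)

Group the elements of G by the cyclic subgroup they generate; each cyclic subgroup of order d accounts for φ(d) elements.
Cyclic subgroups by order — order 1: 1; order 2: 1; order 4: 1; order 5: 1; order 10: 1; order 20: 1.
Total: 6.

6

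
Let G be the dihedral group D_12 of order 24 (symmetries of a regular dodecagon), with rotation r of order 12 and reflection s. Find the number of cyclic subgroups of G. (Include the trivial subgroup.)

Each element a generates a cyclic subgroup ⟨a⟩; distinct elements may generate the same one (a cyclic group of order d has φ(d) generators).
Cyclic subgroups by order — order 1: 1; order 2: 13; order 3: 1; order 4: 1; order 6: 1; order 12: 1.
Total: 18.

18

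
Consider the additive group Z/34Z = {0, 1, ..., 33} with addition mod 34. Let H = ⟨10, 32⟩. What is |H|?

17

|⟨10⟩| = 17 and |⟨32⟩| = 17, so |H| is a multiple of lcm(17, 17) = 17 and divides |G| = 34.
Closing under the operation: H = {0, 2, 4, 6, 8, 10, 12, 14, 16, 18, 20, 22, 24, 26, 28, 30, 32}, so |H| = 17.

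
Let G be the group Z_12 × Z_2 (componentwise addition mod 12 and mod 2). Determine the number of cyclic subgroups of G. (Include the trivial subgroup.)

Group the elements of G by the cyclic subgroup they generate; each cyclic subgroup of order d accounts for φ(d) elements.
Cyclic subgroups by order — order 1: 1; order 2: 3; order 3: 1; order 4: 2; order 6: 3; order 12: 2.
Total: 12.

12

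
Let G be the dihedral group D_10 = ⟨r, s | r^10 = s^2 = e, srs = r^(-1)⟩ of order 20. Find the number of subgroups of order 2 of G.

11

|G| = 20 and 2 | 20, so subgroups of order 2 are possible by Lagrange.
The subgroups of order 2 are: {e, r^2s}; {e, r^3s}; {e, r^4s}; {e, r^5}; … (11 in all).
So G has 11 subgroups of order 2.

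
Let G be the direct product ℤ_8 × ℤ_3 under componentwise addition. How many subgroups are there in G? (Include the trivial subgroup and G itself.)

8

|G| = 24, so by Lagrange every subgroup order divides 24. Divisors: 1, 2, 3, 4, 6, 8, 12, 24.
Subgroups by order — order 1: 1; order 2: 1; order 3: 1; order 4: 1; order 6: 1; order 8: 1; order 12: 1; order 24: 1.
Total: 1 + 1 + 1 + 1 + 1 + 1 + 1 + 1 = 8.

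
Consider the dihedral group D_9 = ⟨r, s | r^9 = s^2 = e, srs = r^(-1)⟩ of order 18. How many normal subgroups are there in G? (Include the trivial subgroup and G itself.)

4

G has 16 subgroups. Checking conjugation-invariance by order — order 1: 1/1 normal; order 2: 0/9 normal; order 3: 1/1 normal; order 6: 0/3 normal; order 9: 1/1 normal; order 18: 1/1 normal.
Total normal subgroups: 4.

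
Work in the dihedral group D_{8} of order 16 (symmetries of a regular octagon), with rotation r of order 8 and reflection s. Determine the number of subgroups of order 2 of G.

9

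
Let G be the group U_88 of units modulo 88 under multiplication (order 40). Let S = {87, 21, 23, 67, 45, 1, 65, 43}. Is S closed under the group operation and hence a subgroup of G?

|S| = 8 divides |G| = 40, consistent with Lagrange.
S contains the identity, every element's inverse is in S, and S is closed under ·: it is a subgroup.

Yes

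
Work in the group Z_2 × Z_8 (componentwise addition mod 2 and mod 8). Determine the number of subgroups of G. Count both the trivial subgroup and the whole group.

|G| = 16, so by Lagrange every subgroup order divides 16. Divisors: 1, 2, 4, 8, 16.
Subgroups by order — order 1: 1; order 2: 3; order 4: 3; order 8: 3; order 16: 1.
Total: 1 + 3 + 3 + 3 + 1 = 11.

11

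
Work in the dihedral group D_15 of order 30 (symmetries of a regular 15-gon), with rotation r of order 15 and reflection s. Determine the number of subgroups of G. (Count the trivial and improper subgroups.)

|G| = 30, so by Lagrange every subgroup order divides 30. Divisors: 1, 2, 3, 5, 6, 10, 15, 30.
Subgroups by order — order 1: 1; order 2: 15; order 3: 1; order 5: 1; order 6: 5; order 10: 3; order 15: 1; order 30: 1.
Total: 1 + 15 + 1 + 1 + 5 + 3 + 1 + 1 = 28.

28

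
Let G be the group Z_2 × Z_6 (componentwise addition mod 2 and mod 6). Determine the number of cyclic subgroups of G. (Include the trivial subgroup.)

Each element a generates a cyclic subgroup ⟨a⟩; distinct elements may generate the same one (a cyclic group of order d has φ(d) generators).
Cyclic subgroups by order — order 1: 1; order 2: 3; order 3: 1; order 6: 3.
Total: 8.

8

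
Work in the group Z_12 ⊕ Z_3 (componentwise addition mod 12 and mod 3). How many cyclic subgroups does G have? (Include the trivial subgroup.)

15

A cyclic subgroup of order d is generated by each of its φ(d) elements of order d, so the cyclic subgroups of order d number (#elements of order d)/φ(d).
Cyclic subgroups by order — order 1: 1; order 2: 1; order 3: 4; order 4: 1; order 6: 4; order 12: 4.
Total: 15.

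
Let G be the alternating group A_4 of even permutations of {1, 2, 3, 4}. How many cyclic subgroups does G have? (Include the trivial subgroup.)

8

Each element a generates a cyclic subgroup ⟨a⟩; distinct elements may generate the same one (a cyclic group of order d has φ(d) generators).
Cyclic subgroups by order — order 1: 1; order 2: 3; order 3: 4.
Total: 8.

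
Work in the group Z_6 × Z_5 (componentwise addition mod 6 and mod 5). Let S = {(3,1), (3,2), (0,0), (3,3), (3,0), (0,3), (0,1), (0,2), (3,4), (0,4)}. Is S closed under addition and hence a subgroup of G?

Yes

|S| = 10 divides |G| = 30, consistent with Lagrange.
S contains the identity, every element's inverse is in S, and S is closed under +: it is a subgroup.
In fact S = ⟨(3,4)⟩.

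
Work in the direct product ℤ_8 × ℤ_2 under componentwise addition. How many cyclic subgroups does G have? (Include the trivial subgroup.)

8

Each element a generates a cyclic subgroup ⟨a⟩; distinct elements may generate the same one (a cyclic group of order d has φ(d) generators).
Cyclic subgroups by order — order 1: 1; order 2: 3; order 4: 2; order 8: 2.
Total: 8.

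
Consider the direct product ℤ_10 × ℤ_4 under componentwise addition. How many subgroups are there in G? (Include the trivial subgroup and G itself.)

|G| = 40, so by Lagrange every subgroup order divides 40. Divisors: 1, 2, 4, 5, 8, 10, 20, 40.
Subgroups by order — order 1: 1; order 2: 3; order 4: 3; order 5: 1; order 8: 1; order 10: 3; order 20: 3; order 40: 1.
Total: 1 + 3 + 3 + 1 + 1 + 3 + 3 + 1 = 16.

16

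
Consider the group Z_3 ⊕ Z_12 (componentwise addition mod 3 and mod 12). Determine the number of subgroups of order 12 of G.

4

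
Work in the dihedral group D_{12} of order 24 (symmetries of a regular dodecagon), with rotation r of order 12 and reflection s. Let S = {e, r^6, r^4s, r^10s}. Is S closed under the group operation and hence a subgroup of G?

Yes

|S| = 4 divides |G| = 24, consistent with Lagrange.
S contains the identity, every element's inverse is in S, and S is closed under ·: it is a subgroup.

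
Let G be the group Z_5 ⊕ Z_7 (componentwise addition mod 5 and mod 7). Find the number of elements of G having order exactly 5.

4

An element (a,b) has order lcm(ord(a), ord(b)); count pairs with lcm equal to 5.
Enumerating gives 4 such elements.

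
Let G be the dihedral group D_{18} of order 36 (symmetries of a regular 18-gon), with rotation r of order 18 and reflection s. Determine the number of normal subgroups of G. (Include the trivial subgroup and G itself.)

G has 45 subgroups. Checking conjugation-invariance by order — order 1: 1/1 normal; order 2: 1/19 normal; order 3: 1/1 normal; order 4: 0/9 normal; order 6: 1/7 normal; order 9: 1/1 normal; order 12: 0/3 normal; order 18: 3/3 normal; order 36: 1/1 normal.
Total normal subgroups: 9.

9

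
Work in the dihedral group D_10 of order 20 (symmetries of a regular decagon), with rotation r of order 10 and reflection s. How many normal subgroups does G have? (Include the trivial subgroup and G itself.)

G has 22 subgroups. Checking conjugation-invariance by order — order 1: 1/1 normal; order 2: 1/11 normal; order 4: 0/5 normal; order 5: 1/1 normal; order 10: 3/3 normal; order 20: 1/1 normal.
Total normal subgroups: 7.

7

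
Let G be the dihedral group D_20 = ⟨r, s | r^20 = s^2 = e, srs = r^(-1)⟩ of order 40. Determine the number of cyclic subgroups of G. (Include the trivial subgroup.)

Each element a generates a cyclic subgroup ⟨a⟩; distinct elements may generate the same one (a cyclic group of order d has φ(d) generators).
Cyclic subgroups by order — order 1: 1; order 2: 21; order 4: 1; order 5: 1; order 10: 1; order 20: 1.
Total: 26.

26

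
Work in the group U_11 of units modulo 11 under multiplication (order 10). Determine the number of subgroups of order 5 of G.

1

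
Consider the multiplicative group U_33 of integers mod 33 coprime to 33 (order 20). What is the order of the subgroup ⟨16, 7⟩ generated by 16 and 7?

|⟨16⟩| = 5 and |⟨7⟩| = 10, so |H| is a multiple of lcm(5, 10) = 10 and divides |G| = 20.
Closing under the operation: H = {1, 4, 7, 10, 13, 16, 19, 25, 28, 31}, so |H| = 10.

10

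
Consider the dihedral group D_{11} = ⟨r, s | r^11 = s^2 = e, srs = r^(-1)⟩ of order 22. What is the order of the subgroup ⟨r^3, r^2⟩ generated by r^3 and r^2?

|⟨r^3⟩| = 11 and |⟨r^2⟩| = 11, so |H| is a multiple of lcm(11, 11) = 11 and divides |G| = 22.
Closing under the operation: H = {e, r, r^2, r^3, r^4, r^5, r^6, r^7, r^8, r^9, r^10}, so |H| = 11.

11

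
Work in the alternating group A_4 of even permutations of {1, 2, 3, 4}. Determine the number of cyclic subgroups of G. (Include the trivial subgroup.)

Group the elements of G by the cyclic subgroup they generate; each cyclic subgroup of order d accounts for φ(d) elements.
Cyclic subgroups by order — order 1: 1; order 2: 3; order 3: 4.
Total: 8.

8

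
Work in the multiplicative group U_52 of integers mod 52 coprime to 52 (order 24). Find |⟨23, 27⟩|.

12

|⟨23⟩| = 6 and |⟨27⟩| = 2, so |H| is a multiple of lcm(6, 2) = 6 and divides |G| = 24.
Closing under the operation: H = {1, 3, 9, 17, 23, 25, 27, 29, 35, 43, 49, 51}, so |H| = 12.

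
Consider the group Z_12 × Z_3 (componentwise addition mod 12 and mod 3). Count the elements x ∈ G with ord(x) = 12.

An element (a,b) has order lcm(ord(a), ord(b)); count pairs with lcm equal to 12.
Enumerating gives 16 such elements.

16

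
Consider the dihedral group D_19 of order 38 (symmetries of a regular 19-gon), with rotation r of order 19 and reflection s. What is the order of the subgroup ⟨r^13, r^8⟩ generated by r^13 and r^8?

19

|⟨r^13⟩| = 19 and |⟨r^8⟩| = 19, so |H| is a multiple of lcm(19, 19) = 19 and divides |G| = 38.
Closing under the operation: H = {e, r, r^2, r^3, r^4, r^5, r^6, r^7, r^8, r^9, r^10, r^11, r^12, r^13, r^14, r^15, r^16, r^17, r^18}, so |H| = 19.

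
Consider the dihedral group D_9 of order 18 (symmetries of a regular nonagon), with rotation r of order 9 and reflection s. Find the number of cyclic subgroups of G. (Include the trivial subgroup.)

12

A cyclic subgroup of order d is generated by each of its φ(d) elements of order d, so the cyclic subgroups of order d number (#elements of order d)/φ(d).
Cyclic subgroups by order — order 1: 1; order 2: 9; order 3: 1; order 9: 1.
Total: 12.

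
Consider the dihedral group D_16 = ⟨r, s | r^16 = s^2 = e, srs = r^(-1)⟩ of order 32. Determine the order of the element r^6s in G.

2

Computing powers of r^6s: the smallest k with (r^6s)^k = e is k = 2.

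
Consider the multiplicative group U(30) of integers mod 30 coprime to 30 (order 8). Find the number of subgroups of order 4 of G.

3

|G| = 8 and 4 | 8, so subgroups of order 4 are possible by Lagrange.
The subgroups of order 4 are: {1, 11, 19, 29}; {1, 7, 13, 19}; {1, 17, 19, 23}.
So G has 3 subgroups of order 4.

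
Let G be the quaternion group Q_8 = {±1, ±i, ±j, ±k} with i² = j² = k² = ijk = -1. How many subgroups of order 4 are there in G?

3

|G| = 8 and 4 | 8, so subgroups of order 4 are possible by Lagrange.
The subgroups of order 4 are: {1, -1, i, -i}; {1, -1, j, -j}; {1, -1, k, -k}.
So G has 3 subgroups of order 4.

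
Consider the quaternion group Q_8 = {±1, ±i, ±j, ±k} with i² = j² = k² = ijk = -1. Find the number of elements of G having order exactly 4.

6

The elements of order 4 are: i, -i, j, -j, k, -k.
That's 6.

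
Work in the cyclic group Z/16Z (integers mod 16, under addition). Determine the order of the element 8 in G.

2

In Z/16Z, the order of an element a is n/gcd(a, n).
gcd(8, 16) = 8, so |⟨8⟩| = 16/8 = 2.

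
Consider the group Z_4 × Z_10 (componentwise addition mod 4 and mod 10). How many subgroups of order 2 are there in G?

|G| = 40 and 2 | 40, so subgroups of order 2 are possible by Lagrange.
The subgroups of order 2 are: {(0,0), (0,5)}; {(0,0), (2,0)}; {(0,0), (2,5)}.
So G has 3 subgroups of order 2.

3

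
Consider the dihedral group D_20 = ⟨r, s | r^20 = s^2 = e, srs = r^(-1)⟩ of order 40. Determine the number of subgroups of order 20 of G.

3

|G| = 40 and 20 | 40, so subgroups of order 20 are possible by Lagrange.
The subgroups of order 20 are: {e, r, r^2, r^3, r^4, r^5, r^6, r^7, r^8, r^9, r^10, r^11, r^12, r^13, r^14, r^15, r^16, r^17, r^18, r^19}; {e, r^2, r^4, r^6, r^8, r^10, r^12, r^14, r^16, r^18, s, r^2s, r^4s, r^6s, r^8s, r^10s, r^12s, r^14s, r^16s, r^18s}; {e, r^2, r^4, r^6, r^8, r^10, r^12, r^14, r^16, r^18, rs, r^3s, r^5s, r^7s, r^9s, r^11s, r^13s, r^15s, r^17s, r^19s}.
So G has 3 subgroups of order 20.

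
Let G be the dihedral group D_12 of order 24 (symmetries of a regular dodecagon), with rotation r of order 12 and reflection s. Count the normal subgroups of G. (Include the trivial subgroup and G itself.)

9

G has 34 subgroups. Checking conjugation-invariance by order — order 1: 1/1 normal; order 2: 1/13 normal; order 3: 1/1 normal; order 4: 1/7 normal; order 6: 1/5 normal; order 8: 0/3 normal; order 12: 3/3 normal; order 24: 1/1 normal.
Total normal subgroups: 9.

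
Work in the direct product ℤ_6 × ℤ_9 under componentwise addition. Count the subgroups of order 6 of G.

4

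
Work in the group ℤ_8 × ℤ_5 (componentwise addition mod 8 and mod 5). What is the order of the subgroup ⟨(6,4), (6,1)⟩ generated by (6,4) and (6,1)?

|⟨(6,4)⟩| = 20 and |⟨(6,1)⟩| = 20, so |H| is a multiple of lcm(20, 20) = 20 and divides |G| = 40.
Closing under the operation: H = {(0,0), (0,1), (0,2), (0,3), (0,4), (2,0), (2,1), (2,2), (2,3), (2,4), (4,0), (4,1), (4,2), (4,3), (4,4), (6,0), (6,1), (6,2), (6,3), (6,4)}, so |H| = 20.

20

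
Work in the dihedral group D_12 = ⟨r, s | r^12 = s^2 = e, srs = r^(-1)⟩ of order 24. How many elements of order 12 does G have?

4

The elements of order 12 are: r, r^5, r^7, r^11.
That's 4.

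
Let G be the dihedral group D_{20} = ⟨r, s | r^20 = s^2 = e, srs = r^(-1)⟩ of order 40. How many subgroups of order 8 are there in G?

5

|G| = 40 and 8 | 40, so subgroups of order 8 are possible by Lagrange.
The subgroups of order 8 are: {e, r^5, r^10, r^15, s, r^5s, r^10s, r^15s}; {e, r^5, r^10, r^15, rs, r^6s, r^11s, r^16s}; {e, r^5, r^10, r^15, r^2s, r^7s, r^12s, r^17s}; {e, r^5, r^10, r^15, r^3s, r^8s, r^13s, r^18s}; … (5 in all).
So G has 5 subgroups of order 8.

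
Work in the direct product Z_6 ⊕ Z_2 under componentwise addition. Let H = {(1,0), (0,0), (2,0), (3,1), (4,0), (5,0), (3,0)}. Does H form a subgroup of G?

|H| = 7 does not divide |G| = 12, so by Lagrange H is not a subgroup.

No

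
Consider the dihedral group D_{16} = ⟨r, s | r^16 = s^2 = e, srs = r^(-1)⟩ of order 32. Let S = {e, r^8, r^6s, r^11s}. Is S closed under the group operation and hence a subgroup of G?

No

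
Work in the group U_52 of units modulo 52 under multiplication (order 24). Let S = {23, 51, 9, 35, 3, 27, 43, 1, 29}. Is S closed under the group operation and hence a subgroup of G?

No

|S| = 9 does not divide |G| = 24, so by Lagrange S is not a subgroup.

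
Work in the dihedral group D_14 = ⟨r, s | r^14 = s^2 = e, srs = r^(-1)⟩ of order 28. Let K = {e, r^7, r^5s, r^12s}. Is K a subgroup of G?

Yes

|K| = 4 divides |G| = 28, consistent with Lagrange.
K contains the identity, every element's inverse is in K, and K is closed under ·: it is a subgroup.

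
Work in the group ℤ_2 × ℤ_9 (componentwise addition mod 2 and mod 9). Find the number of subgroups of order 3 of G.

|G| = 18 and 3 | 18, so subgroups of order 3 are possible by Lagrange.
The subgroups of order 3 are: {(0,0), (0,3), (0,6)}.
So G has 1 subgroup of order 3.

1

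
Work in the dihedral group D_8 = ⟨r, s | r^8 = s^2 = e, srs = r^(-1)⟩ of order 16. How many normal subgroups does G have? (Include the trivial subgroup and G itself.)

7

G has 19 subgroups. Checking conjugation-invariance by order — order 1: 1/1 normal; order 2: 1/9 normal; order 4: 1/5 normal; order 8: 3/3 normal; order 16: 1/1 normal.
Total normal subgroups: 7.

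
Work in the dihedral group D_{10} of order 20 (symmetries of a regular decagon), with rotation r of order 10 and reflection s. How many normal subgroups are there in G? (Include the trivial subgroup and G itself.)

7

G has 22 subgroups. Checking conjugation-invariance by order — order 1: 1/1 normal; order 2: 1/11 normal; order 4: 0/5 normal; order 5: 1/1 normal; order 10: 3/3 normal; order 20: 1/1 normal.
Total normal subgroups: 7.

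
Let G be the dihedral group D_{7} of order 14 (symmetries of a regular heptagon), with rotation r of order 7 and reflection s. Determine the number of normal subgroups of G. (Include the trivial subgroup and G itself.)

3

G has 10 subgroups. Checking conjugation-invariance by order — order 1: 1/1 normal; order 2: 0/7 normal; order 7: 1/1 normal; order 14: 1/1 normal.
Total normal subgroups: 3.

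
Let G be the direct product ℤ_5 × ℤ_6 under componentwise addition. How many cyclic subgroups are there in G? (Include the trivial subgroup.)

8

Each element a generates a cyclic subgroup ⟨a⟩; distinct elements may generate the same one (a cyclic group of order d has φ(d) generators).
Cyclic subgroups by order — order 1: 1; order 2: 1; order 3: 1; order 5: 1; order 6: 1; order 10: 1; order 15: 1; order 30: 1.
Total: 8.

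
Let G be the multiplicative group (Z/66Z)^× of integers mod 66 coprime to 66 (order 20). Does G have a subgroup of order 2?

Yes

2 | 20. A subgroup of order 2 is {1, 23}.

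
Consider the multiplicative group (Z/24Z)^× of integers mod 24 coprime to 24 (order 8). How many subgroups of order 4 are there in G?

7

|G| = 8 and 4 | 8, so subgroups of order 4 are possible by Lagrange.
The subgroups of order 4 are: {1, 11, 13, 23}; {1, 11, 17, 19}; {1, 5, 7, 11}; {1, 5, 13, 17}; … (7 in all).
So G has 7 subgroups of order 4.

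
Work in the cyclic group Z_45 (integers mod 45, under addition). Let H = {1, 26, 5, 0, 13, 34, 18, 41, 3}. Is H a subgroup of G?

No

1 ∈ H but its inverse 44 ∉ H, so H is not a subgroup.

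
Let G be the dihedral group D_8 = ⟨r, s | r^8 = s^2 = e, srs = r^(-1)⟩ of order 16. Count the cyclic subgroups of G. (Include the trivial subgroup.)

A cyclic subgroup of order d is generated by each of its φ(d) elements of order d, so the cyclic subgroups of order d number (#elements of order d)/φ(d).
Cyclic subgroups by order — order 1: 1; order 2: 9; order 4: 1; order 8: 1.
Total: 12.

12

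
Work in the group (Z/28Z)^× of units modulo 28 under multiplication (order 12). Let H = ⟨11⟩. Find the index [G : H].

2

|⟨11⟩| = 6 and |G| = 12.
By Lagrange, [G : H] = |G|/|H| = 12/6 = 2.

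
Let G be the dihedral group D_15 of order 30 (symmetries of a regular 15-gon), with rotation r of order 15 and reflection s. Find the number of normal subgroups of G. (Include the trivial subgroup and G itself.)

G has 28 subgroups. Checking conjugation-invariance by order — order 1: 1/1 normal; order 2: 0/15 normal; order 3: 1/1 normal; order 5: 1/1 normal; order 6: 0/5 normal; order 10: 0/3 normal; order 15: 1/1 normal; order 30: 1/1 normal.
Total normal subgroups: 5.

5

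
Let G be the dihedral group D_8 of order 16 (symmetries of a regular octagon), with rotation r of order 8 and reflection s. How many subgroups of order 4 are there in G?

5

|G| = 16 and 4 | 16, so subgroups of order 4 are possible by Lagrange.
The subgroups of order 4 are: {e, r^2, r^4, r^6}; {e, r^4, r^2s, r^6s}; {e, r^4, r^3s, r^7s}; {e, r^4, s, r^4s}; … (5 in all).
So G has 5 subgroups of order 4.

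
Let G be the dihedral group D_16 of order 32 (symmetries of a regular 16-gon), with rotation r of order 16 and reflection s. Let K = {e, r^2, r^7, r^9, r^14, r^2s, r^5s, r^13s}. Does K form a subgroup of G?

No

Closure fails: r^9 · r^2s = r^11s ∉ K. So K is not a subgroup.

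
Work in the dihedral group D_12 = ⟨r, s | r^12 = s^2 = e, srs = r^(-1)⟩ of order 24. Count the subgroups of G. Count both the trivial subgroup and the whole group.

|G| = 24, so by Lagrange every subgroup order divides 24. Divisors: 1, 2, 3, 4, 6, 8, 12, 24.
Subgroups by order — order 1: 1; order 2: 13; order 3: 1; order 4: 7; order 6: 5; order 8: 3; order 12: 3; order 24: 1.
Total: 1 + 13 + 1 + 7 + 5 + 3 + 3 + 1 = 34.

34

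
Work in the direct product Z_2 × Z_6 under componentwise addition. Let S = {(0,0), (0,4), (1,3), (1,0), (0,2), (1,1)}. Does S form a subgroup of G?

No

(1,1) ∈ S but its inverse (1,5) ∉ S, so S is not a subgroup.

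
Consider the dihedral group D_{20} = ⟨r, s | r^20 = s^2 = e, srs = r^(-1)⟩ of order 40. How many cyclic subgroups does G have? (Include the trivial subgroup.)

26

A cyclic subgroup of order d is generated by each of its φ(d) elements of order d, so the cyclic subgroups of order d number (#elements of order d)/φ(d).
Cyclic subgroups by order — order 1: 1; order 2: 21; order 4: 1; order 5: 1; order 10: 1; order 20: 1.
Total: 26.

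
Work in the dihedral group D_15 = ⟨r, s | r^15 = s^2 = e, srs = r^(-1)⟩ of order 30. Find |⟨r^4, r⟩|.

|⟨r^4⟩| = 15 and |⟨r⟩| = 15, so |H| is a multiple of lcm(15, 15) = 15 and divides |G| = 30.
Closing under the operation: H = {e, r, r^2, r^3, r^4, r^5, r^6, r^7, r^8, r^9, r^10, r^11, r^12, r^13, r^14}, so |H| = 15.

15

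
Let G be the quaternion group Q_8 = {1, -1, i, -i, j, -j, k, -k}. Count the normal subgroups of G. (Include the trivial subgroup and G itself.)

6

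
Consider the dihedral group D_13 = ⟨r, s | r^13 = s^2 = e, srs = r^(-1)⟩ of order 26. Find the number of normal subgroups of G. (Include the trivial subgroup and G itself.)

3

G has 16 subgroups. Checking conjugation-invariance by order — order 1: 1/1 normal; order 2: 0/13 normal; order 13: 1/1 normal; order 26: 1/1 normal.
Total normal subgroups: 3.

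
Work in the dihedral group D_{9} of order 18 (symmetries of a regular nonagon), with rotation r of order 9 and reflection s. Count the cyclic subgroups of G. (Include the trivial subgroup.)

12

Each element a generates a cyclic subgroup ⟨a⟩; distinct elements may generate the same one (a cyclic group of order d has φ(d) generators).
Cyclic subgroups by order — order 1: 1; order 2: 9; order 3: 1; order 9: 1.
Total: 12.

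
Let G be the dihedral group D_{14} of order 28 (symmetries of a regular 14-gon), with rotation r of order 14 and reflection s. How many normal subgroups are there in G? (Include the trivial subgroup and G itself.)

7

G has 28 subgroups. Checking conjugation-invariance by order — order 1: 1/1 normal; order 2: 1/15 normal; order 4: 0/7 normal; order 7: 1/1 normal; order 14: 3/3 normal; order 28: 1/1 normal.
Total normal subgroups: 7.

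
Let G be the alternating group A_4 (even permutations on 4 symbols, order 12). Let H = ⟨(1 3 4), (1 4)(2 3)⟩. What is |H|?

12

|⟨(1 3 4)⟩| = 3 and |⟨(1 4)(2 3)⟩| = 2, so |H| is a multiple of lcm(3, 2) = 6 and divides |G| = 12.
Closing {(1 3 4), (1 4)(2 3)} under the group operation gives all of G, so |H| = 12.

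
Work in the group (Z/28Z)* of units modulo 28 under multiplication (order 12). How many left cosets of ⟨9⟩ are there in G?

4

|⟨9⟩| = 3 and |G| = 12.
By Lagrange, [G : H] = |G|/|H| = 12/3 = 4.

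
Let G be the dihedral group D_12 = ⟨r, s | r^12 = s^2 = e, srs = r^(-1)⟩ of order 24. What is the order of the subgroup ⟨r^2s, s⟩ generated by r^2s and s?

|⟨r^2s⟩| = 2 and |⟨s⟩| = 2, so |H| is a multiple of lcm(2, 2) = 2 and divides |G| = 24.
Closing under the operation: H = {e, r^2, r^4, r^6, r^8, r^10, s, r^2s, r^4s, r^6s, r^8s, r^10s}, so |H| = 12.

12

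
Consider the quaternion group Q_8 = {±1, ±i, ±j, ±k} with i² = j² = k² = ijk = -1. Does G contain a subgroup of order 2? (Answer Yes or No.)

Yes

2 | 8. A subgroup of order 2 is {1, -1}.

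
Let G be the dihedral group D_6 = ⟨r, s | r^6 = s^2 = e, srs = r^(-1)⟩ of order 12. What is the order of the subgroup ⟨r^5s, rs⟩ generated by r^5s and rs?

|⟨r^5s⟩| = 2 and |⟨rs⟩| = 2, so |H| is a multiple of lcm(2, 2) = 2 and divides |G| = 12.
Closing under the operation: H = {e, r^2, r^4, rs, r^3s, r^5s}, so |H| = 6.

6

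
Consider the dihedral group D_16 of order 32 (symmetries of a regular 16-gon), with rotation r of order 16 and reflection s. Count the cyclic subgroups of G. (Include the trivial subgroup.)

21

Each element a generates a cyclic subgroup ⟨a⟩; distinct elements may generate the same one (a cyclic group of order d has φ(d) generators).
Cyclic subgroups by order — order 1: 1; order 2: 17; order 4: 1; order 8: 1; order 16: 1.
Total: 21.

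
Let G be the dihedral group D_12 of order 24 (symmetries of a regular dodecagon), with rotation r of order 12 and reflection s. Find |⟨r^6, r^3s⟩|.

|⟨r^6⟩| = 2 and |⟨r^3s⟩| = 2, so |H| is a multiple of lcm(2, 2) = 2 and divides |G| = 24.
Closing under the operation: H = {e, r^6, r^3s, r^9s}, so |H| = 4.

4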